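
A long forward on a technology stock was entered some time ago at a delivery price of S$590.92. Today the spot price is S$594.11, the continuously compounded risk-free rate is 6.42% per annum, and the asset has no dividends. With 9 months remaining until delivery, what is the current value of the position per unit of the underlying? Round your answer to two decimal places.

S$30.97

Current fair forward for the remaining 9 months: F = S·e^(r·T), r = 0.0642
F = 594.11 · e^(0.0642 × 9/12) = 594.11 × 1.049328 = 623.4163
Value of long forward = (F − K)·e^(−rT) = (623.4163 − 590.92) · e^(−0.0642·9/12)
= 32.4963 × 0.952991 = 30.97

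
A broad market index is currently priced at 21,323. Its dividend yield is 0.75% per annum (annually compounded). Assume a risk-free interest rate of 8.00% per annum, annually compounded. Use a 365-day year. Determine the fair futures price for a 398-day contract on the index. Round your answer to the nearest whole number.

23,001

F = S · (1+r)^T / (1+q)^T
= 21323 × 1.087541 / 1.008181 = 21323 × 1.078716
F = 23,001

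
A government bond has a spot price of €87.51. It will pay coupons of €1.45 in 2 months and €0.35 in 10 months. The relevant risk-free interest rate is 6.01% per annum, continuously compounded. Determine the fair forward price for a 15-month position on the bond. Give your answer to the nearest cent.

PV(coupons) I = 1.45·e^(−0.0601·2/12) + 0.35·e^(−0.0601·10/12)
I = 1.4355 + 0.3329 = 1.7684
F = (S − I)·e^(rT) = (87.51 − 1.7684) · e^(0.0601·15/12)
= 85.7416 · e^0.075125 = 85.7416 × 1.078019 = €92.43

€92.43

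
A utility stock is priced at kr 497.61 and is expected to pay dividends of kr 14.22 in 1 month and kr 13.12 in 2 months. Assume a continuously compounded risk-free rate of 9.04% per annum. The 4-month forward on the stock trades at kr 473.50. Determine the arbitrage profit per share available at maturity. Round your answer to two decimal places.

PV(dividends) I = 14.22·e^(−0.0904·1/12) + 13.12·e^(−0.0904·2/12) = 27.0371
Fair forward F* = (S − I)·e^(rT) = (497.61 − 27.0371)·e^0.030133 = 470.5729 × 1.030592 = 484.9687
Market kr 473.50 < fair 484.9687: forward underpriced → reverse cash-and-carry (short the stock, invest proceeds at r, pay the dividends, go long the forward).
Profit at T = |F_mkt − F*| = |473.50 − 484.9687| = kr 11.47 per share

kr 11.47 per share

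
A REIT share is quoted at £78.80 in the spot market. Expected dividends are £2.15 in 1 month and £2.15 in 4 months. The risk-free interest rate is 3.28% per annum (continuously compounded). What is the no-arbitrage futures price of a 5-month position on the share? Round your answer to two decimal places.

£75.55

PV(dividends) I = 2.15·e^(−0.0328·1/12) + 2.15·e^(−0.0328·4/12)
I = 2.1441 + 2.1266 = 4.2707
F = (S − I)·e^(rT) = (78.80 − 4.2707) · e^(0.0328·5/12)
= 74.5293 · e^0.013667 = 74.5293 × 1.013761 = £75.55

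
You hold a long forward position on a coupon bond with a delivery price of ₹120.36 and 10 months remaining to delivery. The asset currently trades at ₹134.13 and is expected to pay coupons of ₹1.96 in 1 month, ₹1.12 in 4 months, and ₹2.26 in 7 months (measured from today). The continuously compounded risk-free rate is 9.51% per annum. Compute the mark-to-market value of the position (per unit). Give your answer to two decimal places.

₹17.77

PV(remaining coupons) I = 1.96·e^(−0.0951·1/12) + 1.12·e^(−0.0951·4/12) + 2.26·e^(−0.0951·7/12) = 5.1676
Current forward F = (S − I)·e^(rT) = (134.13 − 5.1676)·e^(0.0951·10/12) = 128.9624 × 1.082475 = 139.5986
Value (long) = (F − K)·e^(−rT) = (139.5986 − 120.36) × 0.923809 = 17.7728
Value = ₹17.77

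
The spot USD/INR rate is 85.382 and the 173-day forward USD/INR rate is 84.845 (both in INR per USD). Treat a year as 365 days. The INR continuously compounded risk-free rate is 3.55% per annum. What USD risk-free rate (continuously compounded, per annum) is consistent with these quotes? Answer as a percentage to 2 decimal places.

F = S·e^((r_INR − r_USD)T) ⇒ r_USD = r_INR − ln(F/S)/T
ln(84.845/85.382) = -0.006309; /(173/365) = -0.013311
r_USD = 0.0355 + 0.013311 = 0.048811
r_USD = 4.88%

4.88%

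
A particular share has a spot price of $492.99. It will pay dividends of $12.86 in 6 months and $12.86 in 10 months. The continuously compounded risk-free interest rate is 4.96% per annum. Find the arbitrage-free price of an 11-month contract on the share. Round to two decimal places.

$489.88

PV(dividends) I = 12.86·e^(−0.0496·6/12) + 12.86·e^(−0.0496·10/12)
I = 12.5450 + 12.3393 = 24.8843
F = (S − I)·e^(rT) = (492.99 − 24.8843) · e^(0.0496·11/12)
= 468.1057 · e^0.045467 = 468.1057 × 1.046516 = $489.88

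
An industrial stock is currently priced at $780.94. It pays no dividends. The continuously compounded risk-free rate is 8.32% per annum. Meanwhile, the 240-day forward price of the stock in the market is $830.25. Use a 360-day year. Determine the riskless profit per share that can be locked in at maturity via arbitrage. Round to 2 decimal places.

$4.77 per share

Fair forward: F* = S·e^(carry·T), with carry = r = 0.0832
F* = 780.94 · e^(0.0832 × 240/360) = 780.94 · e^0.055467 = 780.94 × 1.057034 = $825.4801
Market $830.25 > fair $825.4801: forward overpriced → cash-and-carry (buy spot, short the forward).
At maturity, profit = |F_mkt − F*| = |830.25 − 825.4801| = $4.77 per share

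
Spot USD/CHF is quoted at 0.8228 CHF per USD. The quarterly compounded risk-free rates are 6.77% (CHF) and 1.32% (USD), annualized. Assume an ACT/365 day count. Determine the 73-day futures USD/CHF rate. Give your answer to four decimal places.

0.8317

By covered interest parity, F = S · (1+r_CHF/4)^(4T) / (1+r_USD/4)^(4T)
= 0.8228 × 1.013517 / 1.002639 = 0.8228 × 1.010849
F = 0.8317 CHF per USD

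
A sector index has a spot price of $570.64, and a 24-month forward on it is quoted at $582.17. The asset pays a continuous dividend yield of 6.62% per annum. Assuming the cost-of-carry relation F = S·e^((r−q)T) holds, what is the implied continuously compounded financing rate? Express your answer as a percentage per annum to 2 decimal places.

From F = S·e^((r−q)T): (r − q) = ln(F/S)/T
ln(582.17/570.64) = ln(1.020205) = 0.020004
(r − q) = 0.020004 / (24/12) = 0.010002
r = ln(F/S)/T + q = 0.010002 + 0.0662 = 0.076202
r = 7.62%

7.62%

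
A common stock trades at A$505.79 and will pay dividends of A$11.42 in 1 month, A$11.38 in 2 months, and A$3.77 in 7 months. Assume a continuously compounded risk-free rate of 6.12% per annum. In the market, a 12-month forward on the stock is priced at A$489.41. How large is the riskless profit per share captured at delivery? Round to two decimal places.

A$20.38 per share

PV(dividends) I = 11.42·e^(−0.0612·1/12) + 11.38·e^(−0.0612·2/12) + 3.77·e^(−0.0612·7/12) = 26.2642
Fair forward F* = (S − I)·e^(rT) = (505.79 − 26.2642)·e^0.061200 = 479.5258 × 1.063112 = 509.7896
Market A$489.41 < fair 509.7896: forward underpriced → reverse cash-and-carry (short the stock, invest proceeds at r, pay the dividends, go long the forward).
Profit at T = |F_mkt − F*| = |489.41 − 509.7896| = A$20.38 per share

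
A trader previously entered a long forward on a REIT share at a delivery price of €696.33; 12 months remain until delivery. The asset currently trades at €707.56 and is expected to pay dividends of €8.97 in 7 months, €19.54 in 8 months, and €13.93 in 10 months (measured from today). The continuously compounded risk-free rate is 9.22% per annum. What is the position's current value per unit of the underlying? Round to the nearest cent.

PV(remaining dividends) I = 8.97·e^(−0.0922·7/12) + 19.54·e^(−0.0922·8/12) + 13.93·e^(−0.0922·10/12) = 39.7752
Current forward F = (S − I)·e^(rT) = (707.56 − 39.7752)·e^(0.0922·12/12) = 667.7848 × 1.096584 = 732.2821
Value (long) = (F − K)·e^(−rT) = (732.2821 − 696.33) × 0.911923 = 32.7855
Value = €32.79

€32.79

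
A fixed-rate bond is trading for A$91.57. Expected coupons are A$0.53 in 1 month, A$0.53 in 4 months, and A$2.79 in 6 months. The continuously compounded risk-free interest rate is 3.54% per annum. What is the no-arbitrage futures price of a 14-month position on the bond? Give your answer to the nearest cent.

A$91.48

PV(coupons) I = 0.53·e^(−0.0354·1/12) + 0.53·e^(−0.0354·4/12) + 2.79·e^(−0.0354·6/12)
I = 0.5284 + 0.5238 + 2.7411 = 3.7933
F = (S − I)·e^(rT) = (91.57 − 3.7933) · e^(0.0354·14/12)
= 87.7767 · e^0.041300 = 87.7767 × 1.042165 = A$91.48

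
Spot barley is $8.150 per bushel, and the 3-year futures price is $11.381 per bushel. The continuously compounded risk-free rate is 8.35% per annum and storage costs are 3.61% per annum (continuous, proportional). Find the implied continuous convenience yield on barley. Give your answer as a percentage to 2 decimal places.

F = S·e^((r+u−y)T) ⇒ (r+u−y) = ln(F/S)/T
ln(11.381/8.150) = 0.333927; /T ⇒ 0.111309
y = r + u − ln(F/S)/T = 0.0835 + 0.0361 − 0.111309 = 0.008291
y = 0.83%

0.83%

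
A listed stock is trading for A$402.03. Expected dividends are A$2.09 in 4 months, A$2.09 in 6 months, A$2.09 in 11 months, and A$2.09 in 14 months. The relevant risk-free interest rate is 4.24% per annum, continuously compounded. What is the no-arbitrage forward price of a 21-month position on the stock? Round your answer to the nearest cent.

PV(dividends) I = 2.09·e^(−0.0424·4/12) + 2.09·e^(−0.0424·6/12) + 2.09·e^(−0.0424·11/12) + 2.09·e^(−0.0424·14/12)
I = 2.0607 + 2.0462 + 2.0103 + 1.9891 = 8.1063
F = (S − I)·e^(rT) = (402.03 − 8.1063) · e^(0.0424·21/12)
= 393.9237 · e^0.074200 = 393.9237 × 1.077022 = A$424.26

A$424.26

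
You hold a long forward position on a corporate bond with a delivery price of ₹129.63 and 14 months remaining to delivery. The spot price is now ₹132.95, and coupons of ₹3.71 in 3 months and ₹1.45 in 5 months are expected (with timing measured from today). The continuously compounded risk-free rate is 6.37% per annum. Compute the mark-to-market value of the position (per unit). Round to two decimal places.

₹7.54

PV(remaining coupons) I = 3.71·e^(−0.0637·3/12) + 1.45·e^(−0.0637·5/12) = 5.0634
Current forward F = (S − I)·e^(rT) = (132.95 − 5.0634)·e^(0.0637·14/12) = 127.8866 × 1.077148 = 137.7528
Value (long) = (F − K)·e^(−rT) = (137.7528 − 129.63) × 0.928378 = 7.5410
Value = ₹7.54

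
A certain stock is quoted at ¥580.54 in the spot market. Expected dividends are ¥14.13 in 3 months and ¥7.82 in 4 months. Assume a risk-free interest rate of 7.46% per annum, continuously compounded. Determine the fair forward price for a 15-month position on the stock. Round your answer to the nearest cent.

PV(dividends) I = 14.13·e^(−0.0746·3/12) + 7.82·e^(−0.0746·4/12)
I = 13.8689 + 7.6279 = 21.4968
F = (S − I)·e^(rT) = (580.54 − 21.4968) · e^(0.0746·15/12)
= 559.0432 · e^0.093250 = 559.0432 × 1.097736 = ¥613.68

¥613.68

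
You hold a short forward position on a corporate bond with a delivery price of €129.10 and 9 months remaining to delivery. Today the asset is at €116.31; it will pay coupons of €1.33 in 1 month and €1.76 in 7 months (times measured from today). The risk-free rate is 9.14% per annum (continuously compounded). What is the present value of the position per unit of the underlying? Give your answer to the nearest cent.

€7.23

PV(remaining coupons) I = 1.33·e^(−0.0914·1/12) + 1.76·e^(−0.0914·7/12) = 2.9885
Current forward F = (S − I)·e^(rT) = (116.31 − 2.9885)·e^(0.0914·9/12) = 113.3215 × 1.070954 = 121.3621
Value (long) = (F − K)·e^(−rT) = (121.3621 − 129.10) × 0.933747 = -7.2252
Short position value = −(long value) = €7.23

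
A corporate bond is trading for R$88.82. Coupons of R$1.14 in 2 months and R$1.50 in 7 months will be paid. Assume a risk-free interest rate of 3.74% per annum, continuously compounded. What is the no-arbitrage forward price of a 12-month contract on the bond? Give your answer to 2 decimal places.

PV(coupons) I = 1.14·e^(−0.0374·2/12) + 1.50·e^(−0.0374·7/12)
I = 1.1329 + 1.4676 = 2.6005
F = (S − I)·e^(rT) = (88.82 − 2.6005) · e^(0.0374·12/12)
= 86.2195 · e^0.037400 = 86.2195 × 1.038108 = R$89.51

R$89.51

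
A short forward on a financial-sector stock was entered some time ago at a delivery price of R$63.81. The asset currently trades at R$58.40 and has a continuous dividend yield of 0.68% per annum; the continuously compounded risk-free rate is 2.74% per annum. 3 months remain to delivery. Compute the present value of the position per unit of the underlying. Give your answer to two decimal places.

Current fair forward for the remaining 3 months: F = S·e^((r − q)·T), (r − q) = 0.0274 − 0.0068 = 0.0206
F = 58.40 · e^(0.0206 × 3/12) = 58.40 × 1.005163 = 58.7015
Value of long forward = (F − K)·e^(−rT) = (58.7015 − 63.81) · e^(−0.0274·3/12)
= -5.1085 × 0.993173 = -5.07
Short position value = −(long value) = R$5.07

R$5.07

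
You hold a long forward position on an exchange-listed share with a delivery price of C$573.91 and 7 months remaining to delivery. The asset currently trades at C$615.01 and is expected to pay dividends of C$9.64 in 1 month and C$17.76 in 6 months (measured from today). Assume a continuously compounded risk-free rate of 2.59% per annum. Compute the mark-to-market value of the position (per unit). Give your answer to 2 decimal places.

PV(remaining dividends) I = 9.64·e^(−0.0259·1/12) + 17.76·e^(−0.0259·6/12) = 27.1507
Current forward F = (S − I)·e^(rT) = (615.01 − 27.1507)·e^(0.0259·7/12) = 587.8593 × 1.015223 = 596.8083
Value (long) = (F − K)·e^(−rT) = (596.8083 − 573.91) × 0.985005 = 22.5549
Value = C$22.55

C$22.55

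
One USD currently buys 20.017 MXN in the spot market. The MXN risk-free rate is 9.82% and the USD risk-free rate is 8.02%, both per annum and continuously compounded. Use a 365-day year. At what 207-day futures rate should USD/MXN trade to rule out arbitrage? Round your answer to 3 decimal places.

F = S·e^((r_MXN − r_USD)T) = 20.017 · e^((0.0982 − 0.0802) × 207/365)
= 20.017 · e^0.010208 = 20.017 × 1.010260
F = 20.222 MXN per USD

20.222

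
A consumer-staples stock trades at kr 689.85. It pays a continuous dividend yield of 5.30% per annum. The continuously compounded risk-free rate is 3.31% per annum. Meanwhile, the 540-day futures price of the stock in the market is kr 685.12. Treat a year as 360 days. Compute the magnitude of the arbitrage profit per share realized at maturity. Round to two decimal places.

Fair futures: F* = S·e^(carry·T), with carry = (r − q) = 0.0331 − 0.0530 = -0.0199
F* = 689.85 · e^(-0.0199 × 540/360) = 689.85 · e^-0.029850 = 689.85 × 0.970591 = kr 669.5622
Market kr 685.12 > fair kr 669.5622: forward overpriced → cash-and-carry (buy spot, short the forward).
At maturity, profit = |F_mkt − F*| = |685.12 − 669.5622| = kr 15.56 per share

kr 15.56 per share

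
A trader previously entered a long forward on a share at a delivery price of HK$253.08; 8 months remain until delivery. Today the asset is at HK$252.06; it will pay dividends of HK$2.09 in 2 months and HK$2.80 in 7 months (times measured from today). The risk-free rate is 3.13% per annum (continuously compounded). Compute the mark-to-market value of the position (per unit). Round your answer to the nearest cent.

-HK$0.62

PV(remaining dividends) I = 2.09·e^(−0.0313·2/12) + 2.80·e^(−0.0313·7/12) = 4.8285
Current forward F = (S − I)·e^(rT) = (252.06 − 4.8285)·e^(0.0313·8/12) = 247.2315 × 1.021086 = 252.4446
Value (long) = (F − K)·e^(−rT) = (252.4446 − 253.08) × 0.979350 = -0.6223
Value = -HK$0.62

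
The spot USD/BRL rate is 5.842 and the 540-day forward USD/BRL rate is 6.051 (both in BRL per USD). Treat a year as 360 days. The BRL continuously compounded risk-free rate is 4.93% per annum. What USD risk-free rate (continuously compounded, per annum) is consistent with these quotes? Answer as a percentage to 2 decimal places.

F = S·e^((r_BRL − r_USD)T) ⇒ r_USD = r_BRL − ln(F/S)/T
ln(6.051/5.842) = 0.035150; /(540/360) = 0.023433
r_USD = 0.0493 − 0.023433 = 0.025867
r_USD = 2.59%

2.59%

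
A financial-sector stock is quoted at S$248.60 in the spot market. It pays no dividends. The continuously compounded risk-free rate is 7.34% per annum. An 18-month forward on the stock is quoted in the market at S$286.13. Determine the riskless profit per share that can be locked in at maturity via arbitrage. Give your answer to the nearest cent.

Fair forward: F* = S·e^(carry·T), with carry = r = 0.0734
F* = 248.60 · e^(0.0734 × 18/12) = 248.60 · e^0.110100 = 248.60 × 1.116390 = S$277.5346
Market S$286.13 > fair S$277.5346: forward overpriced → cash-and-carry (buy spot, short the forward).
At maturity, profit = |F_mkt − F*| = |286.13 − 277.5346| = S$8.60 per share

S$8.60 per share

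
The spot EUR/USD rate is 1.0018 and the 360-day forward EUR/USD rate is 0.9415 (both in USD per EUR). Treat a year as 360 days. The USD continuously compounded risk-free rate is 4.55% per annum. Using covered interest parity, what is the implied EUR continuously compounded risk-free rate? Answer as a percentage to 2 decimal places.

10.76%

F = S·e^((r_USD − r_EUR)T) ⇒ r_EUR = r_USD − ln(F/S)/T
ln(0.9415/1.0018) = -0.062079; /(360/360) = -0.062079
r_EUR = 0.0455 + 0.062079 = 0.107579
r_EUR = 10.76%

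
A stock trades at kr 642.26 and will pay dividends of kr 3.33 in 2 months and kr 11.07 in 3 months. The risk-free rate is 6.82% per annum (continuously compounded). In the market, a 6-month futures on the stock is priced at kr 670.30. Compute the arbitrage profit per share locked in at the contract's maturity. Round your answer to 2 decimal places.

kr 20.43 per share

PV(dividends) I = 3.33·e^(−0.0682·2/12) + 11.07·e^(−0.0682·3/12) = 14.1752
Fair futures F* = (S − I)·e^(rT) = (642.26 − 14.1752)·e^0.034100 = 628.0848 × 1.034688 = 649.8718
Market kr 670.30 > fair 649.8718: forward overpriced → cash-and-carry (borrow at r, buy the stock and collect the dividends, short the forward).
Profit at T = |F_mkt − F*| = |670.30 − 649.8718| = kr 20.43 per share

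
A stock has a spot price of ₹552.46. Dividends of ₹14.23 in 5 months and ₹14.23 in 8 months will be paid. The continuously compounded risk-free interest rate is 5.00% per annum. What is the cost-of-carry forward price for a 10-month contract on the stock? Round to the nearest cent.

PV(dividends) I = 14.23·e^(−0.0500·5/12) + 14.23·e^(−0.0500·8/12)
I = 13.9366 + 13.7635 = 27.7001
F = (S − I)·e^(rT) = (552.46 − 27.7001) · e^(0.0500·10/12)
= 524.7599 · e^0.041667 = 524.7599 × 1.042547 = ₹547.09

₹547.09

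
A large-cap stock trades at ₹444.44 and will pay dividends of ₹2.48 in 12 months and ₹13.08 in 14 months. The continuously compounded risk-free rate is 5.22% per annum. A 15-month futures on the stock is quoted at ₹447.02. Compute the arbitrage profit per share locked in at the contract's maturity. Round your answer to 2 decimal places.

PV(dividends) I = 2.48·e^(−0.0522·12/12) + 13.08·e^(−0.0522·14/12) = 14.6611
Fair futures F* = (S − I)·e^(rT) = (444.44 − 14.6611)·e^0.065250 = 429.7789 × 1.067426 = 458.7572
Market ₹447.02 < fair 458.7572: forward underpriced → reverse cash-and-carry (short the stock, invest proceeds at r, pay the dividends, go long the forward).
Profit at T = |F_mkt − F*| = |447.02 − 458.7572| = ₹11.74 per share

₹11.74 per share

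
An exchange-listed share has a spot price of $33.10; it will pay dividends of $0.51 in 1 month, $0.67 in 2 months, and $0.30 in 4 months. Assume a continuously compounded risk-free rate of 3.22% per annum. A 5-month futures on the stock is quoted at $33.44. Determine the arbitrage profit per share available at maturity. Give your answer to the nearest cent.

$1.38 per share

PV(dividends) I = 0.51·e^(−0.0322·1/12) + 0.67·e^(−0.0322·2/12) + 0.30·e^(−0.0322·4/12) = 1.4718
Fair futures F* = (S − I)·e^(rT) = (33.10 − 1.4718)·e^0.013417 = 31.6282 × 1.013507 = 32.0554
Market $33.44 > fair 32.0554: forward overpriced → cash-and-carry (borrow at r, buy the stock and collect the dividends, short the forward).
Profit at T = |F_mkt − F*| = |33.44 − 32.0554| = $1.38 per share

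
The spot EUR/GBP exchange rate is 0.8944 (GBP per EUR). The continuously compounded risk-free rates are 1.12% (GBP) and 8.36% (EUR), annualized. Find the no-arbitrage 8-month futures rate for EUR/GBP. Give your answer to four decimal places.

0.8523

F = S·e^((r_GBP − r_EUR)T) = 0.8944 · e^((0.0112 − 0.0836) × 8/12)
= 0.8944 · e^-0.048267 = 0.8944 × 0.952879
F = 0.8523 GBP per EUR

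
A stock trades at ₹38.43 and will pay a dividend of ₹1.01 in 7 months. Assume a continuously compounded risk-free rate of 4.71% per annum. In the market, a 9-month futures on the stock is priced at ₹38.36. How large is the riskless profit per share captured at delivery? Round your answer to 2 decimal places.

₹0.43 per share

PV(dividends) I = 1.01·e^(−0.0471·7/12) = 0.9826
Fair futures F* = (S − I)·e^(rT) = (38.43 − 0.9826)·e^0.035325 = 37.4474 × 1.035956 = 38.7939
Market ₹38.36 < fair 38.7939: forward underpriced → reverse cash-and-carry (short the stock, invest proceeds at r, pay the dividends, go long the forward).
Profit at T = |F_mkt − F*| = |38.36 − 38.7939| = ₹0.43 per share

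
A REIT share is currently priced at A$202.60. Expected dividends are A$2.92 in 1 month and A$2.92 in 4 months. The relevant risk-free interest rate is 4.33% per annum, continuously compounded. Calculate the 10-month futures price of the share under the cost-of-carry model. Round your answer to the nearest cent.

A$204.04

PV(dividends) I = 2.92·e^(−0.0433·1/12) + 2.92·e^(−0.0433·4/12)
I = 2.9095 + 2.8782 = 5.7877
F = (S − I)·e^(rT) = (202.60 − 5.7877) · e^(0.0433·10/12)
= 196.8123 · e^0.036083 = 196.8123 × 1.036742 = A$204.04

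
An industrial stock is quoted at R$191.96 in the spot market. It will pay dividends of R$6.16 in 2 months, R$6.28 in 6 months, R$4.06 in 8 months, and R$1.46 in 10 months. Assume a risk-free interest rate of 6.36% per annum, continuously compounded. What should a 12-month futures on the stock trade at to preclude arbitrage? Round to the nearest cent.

PV(dividends) I = 6.16·e^(−0.0636·2/12) + 6.28·e^(−0.0636·6/12) + 4.06·e^(−0.0636·8/12) + 1.46·e^(−0.0636·10/12)
I = 6.0950 + 6.0834 + 3.8915 + 1.3846 = 17.4545
F = (S − I)·e^(rT) = (191.96 − 17.4545) · e^(0.0636·12/12)
= 174.5055 · e^0.063600 = 174.5055 × 1.065666 = R$185.96

R$185.96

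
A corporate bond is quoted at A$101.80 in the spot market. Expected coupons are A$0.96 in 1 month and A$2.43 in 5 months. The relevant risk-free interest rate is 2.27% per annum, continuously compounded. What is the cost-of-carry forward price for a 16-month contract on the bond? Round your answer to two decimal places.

PV(coupons) I = 0.96·e^(−0.0227·1/12) + 2.43·e^(−0.0227·5/12)
I = 0.9582 + 2.4071 = 3.3653
F = (S − I)·e^(rT) = (101.80 − 3.3653) · e^(0.0227·16/12)
= 98.4347 · e^0.030267 = 98.4347 × 1.030730 = A$101.46

A$101.46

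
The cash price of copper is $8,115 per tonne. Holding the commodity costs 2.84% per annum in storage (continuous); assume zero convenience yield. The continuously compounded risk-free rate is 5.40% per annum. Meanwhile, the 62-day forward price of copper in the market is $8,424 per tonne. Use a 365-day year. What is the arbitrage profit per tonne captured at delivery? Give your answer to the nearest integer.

Fair forward: F* = S·e^(carry·T), with carry = (r + u) = 0.0540 + 0.0284 = 0.0824
F* = 8115 · e^(0.0824 × 62/365) = 8115 · e^0.013997 = 8115 × 1.014095 = $8229.3809
Market $8424 > fair $8229.3809: forward overpriced → cash-and-carry (buy spot, short the forward).
At maturity, profit = |F_mkt − F*| = |8424 − 8229.3809| = $195 per tonne

$195 per tonne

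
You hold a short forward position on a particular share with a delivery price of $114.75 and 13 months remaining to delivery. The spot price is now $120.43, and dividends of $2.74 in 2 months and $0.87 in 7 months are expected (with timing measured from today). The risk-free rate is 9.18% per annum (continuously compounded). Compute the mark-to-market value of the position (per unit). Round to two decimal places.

-$13.02

PV(remaining dividends) I = 2.74·e^(−0.0918·2/12) + 0.87·e^(−0.0918·7/12) = 3.5230
Current forward F = (S − I)·e^(rT) = (120.43 − 3.5230)·e^(0.0918·13/12) = 116.9070 × 1.104563 = 129.1311
Value (long) = (F − K)·e^(−rT) = (129.1311 − 114.75) × 0.905335 = 13.0197
Short position value = −(long value) = -$13.02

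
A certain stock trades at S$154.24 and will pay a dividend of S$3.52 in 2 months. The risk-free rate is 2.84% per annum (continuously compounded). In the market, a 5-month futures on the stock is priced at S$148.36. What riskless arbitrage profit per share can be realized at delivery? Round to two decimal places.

S$4.17 per share

PV(dividends) I = 3.52·e^(−0.0284·2/12) = 3.5034
Fair futures F* = (S − I)·e^(rT) = (154.24 − 3.5034)·e^0.011833 = 150.7366 × 1.011903 = 152.5308
Market S$148.36 < fair 152.5308: forward underpriced → reverse cash-and-carry (short the stock, invest proceeds at r, pay the dividends, go long the forward).
Profit at T = |F_mkt − F*| = |148.36 − 152.5308| = S$4.17 per share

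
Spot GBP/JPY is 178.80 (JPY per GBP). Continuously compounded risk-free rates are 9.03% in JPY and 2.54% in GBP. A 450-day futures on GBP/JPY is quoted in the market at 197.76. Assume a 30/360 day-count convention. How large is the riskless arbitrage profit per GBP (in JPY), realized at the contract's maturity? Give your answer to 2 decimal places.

3.85 per GBP (in JPY)

Fair futures: F* = S·e^(carry·T), with carry = (r_JPY − r_GBP) = 0.0903 − 0.0254 = 0.0649
F* = 178.80 · e^(0.0649 × 450/360) = 178.80 · e^0.081125 = 178.80 × 1.084506 = 193.9097
Market 197.76 > fair 193.9097: forward overpriced → cash-and-carry (buy spot, short the forward).
At maturity, profit = |F_mkt − F*| = |197.76 − 193.9097| = 3.85 per GBP (in JPY)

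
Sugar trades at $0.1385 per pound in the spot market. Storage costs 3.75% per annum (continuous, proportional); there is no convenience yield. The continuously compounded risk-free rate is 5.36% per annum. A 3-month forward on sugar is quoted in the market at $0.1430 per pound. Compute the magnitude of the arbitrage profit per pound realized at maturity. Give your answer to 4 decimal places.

Fair forward: F* = S·e^(carry·T), with carry = (r + u) = 0.0536 + 0.0375 = 0.0911
F* = 0.1385 · e^(0.0911 × 3/12) = 0.1385 · e^0.022775 = 0.1385 × 1.023036 = $0.1417
Market $0.1430 > fair $0.1417: forward overpriced → cash-and-carry (buy spot, short the forward).
At maturity, profit = |F_mkt − F*| = |0.1430 − 0.1417| = $0.0013 per pound

$0.0013 per pound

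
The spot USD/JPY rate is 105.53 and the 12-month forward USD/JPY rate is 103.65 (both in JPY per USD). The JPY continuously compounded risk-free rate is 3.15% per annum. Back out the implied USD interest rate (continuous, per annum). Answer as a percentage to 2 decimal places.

F = S·e^((r_JPY − r_USD)T) ⇒ r_USD = r_JPY − ln(F/S)/T
ln(103.65/105.53) = -0.017975; /(12/12) = -0.017975
r_USD = 0.0315 + 0.017975 = 0.049475
r_USD = 4.95%

4.95%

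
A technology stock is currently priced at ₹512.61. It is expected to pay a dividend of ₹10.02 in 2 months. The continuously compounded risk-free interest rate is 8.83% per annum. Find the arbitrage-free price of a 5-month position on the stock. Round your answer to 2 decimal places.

PV(dividends) I = 10.02·e^(−0.0883·2/12)
I = 9.8736
F = (S − I)·e^(rT) = (512.61 − 9.8736) · e^(0.0883·5/12)
= 502.7364 · e^0.036792 = 502.7364 × 1.037477 = ₹521.58

₹521.58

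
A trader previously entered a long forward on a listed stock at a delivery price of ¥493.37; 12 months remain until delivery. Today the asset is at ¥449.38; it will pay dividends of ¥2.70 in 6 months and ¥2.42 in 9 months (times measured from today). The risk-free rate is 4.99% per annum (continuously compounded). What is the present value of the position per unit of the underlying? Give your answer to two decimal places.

PV(remaining dividends) I = 2.70·e^(−0.0499·6/12) + 2.42·e^(−0.0499·9/12) = 4.9646
Current forward F = (S − I)·e^(rT) = (449.38 − 4.9646)·e^(0.0499·12/12) = 444.4154 × 1.051166 = 467.1544
Value (long) = (F − K)·e^(−rT) = (467.1544 − 493.37) × 0.951325 = -24.9396
Value = -¥24.94

-¥24.94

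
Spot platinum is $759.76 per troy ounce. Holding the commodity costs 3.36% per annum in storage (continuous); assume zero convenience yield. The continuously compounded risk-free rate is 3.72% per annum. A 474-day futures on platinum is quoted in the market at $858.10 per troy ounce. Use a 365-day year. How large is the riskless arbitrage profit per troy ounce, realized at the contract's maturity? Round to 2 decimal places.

Fair futures: F* = S·e^(carry·T), with carry = (r + u) = 0.0372 + 0.0336 = 0.0708
F* = 759.76 · e^(0.0708 × 474/365) = 759.76 · e^0.091943 = 759.76 × 1.096302 = $832.9264
Market $858.10 > fair $832.9264: forward overpriced → cash-and-carry (buy spot, short the forward).
At maturity, profit = |F_mkt − F*| = |858.10 − 832.9264| = $25.17 per troy ounce

$25.17 per troy ounce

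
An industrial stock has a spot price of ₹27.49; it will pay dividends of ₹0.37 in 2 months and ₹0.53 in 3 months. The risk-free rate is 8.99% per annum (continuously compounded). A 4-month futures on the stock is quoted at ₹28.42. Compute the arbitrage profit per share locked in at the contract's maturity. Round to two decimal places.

₹1.00 per share

PV(dividends) I = 0.37·e^(−0.0899·2/12) + 0.53·e^(−0.0899·3/12) = 0.8827
Fair futures F* = (S − I)·e^(rT) = (27.49 − 0.8827)·e^0.029967 = 26.6073 × 1.030421 = 27.4167
Market ₹28.42 > fair 27.4167: forward overpriced → cash-and-carry (borrow at r, buy the stock and collect the dividends, short the forward).
Profit at T = |F_mkt − F*| = |28.42 − 27.4167| = ₹1.00 per share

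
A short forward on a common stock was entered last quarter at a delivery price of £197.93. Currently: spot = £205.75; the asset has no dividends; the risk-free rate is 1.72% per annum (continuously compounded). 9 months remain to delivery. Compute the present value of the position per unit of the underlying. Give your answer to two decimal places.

-£10.36

Current fair forward for the remaining 9 months: F = S·e^(r·T), r = 0.0172
F = 205.75 · e^(0.0172 × 9/12) = 205.75 × 1.012984 = 208.4215
Value of long forward = (F − K)·e^(−rT) = (208.4215 − 197.93) · e^(−0.0172·9/12)
= 10.4915 × 0.987183 = 10.36
Short position value = −(long value) = -£10.36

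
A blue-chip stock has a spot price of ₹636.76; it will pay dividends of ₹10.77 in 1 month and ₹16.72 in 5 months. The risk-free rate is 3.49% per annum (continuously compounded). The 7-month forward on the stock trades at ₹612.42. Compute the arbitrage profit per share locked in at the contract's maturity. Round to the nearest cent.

PV(dividends) I = 10.77·e^(−0.0349·1/12) + 16.72·e^(−0.0349·5/12) = 27.2173
Fair forward F* = (S − I)·e^(rT) = (636.76 − 27.2173)·e^0.020358 = 609.5427 × 1.020567 = 622.0792
Market ₹612.42 < fair 622.0792: forward underpriced → reverse cash-and-carry (short the stock, invest proceeds at r, pay the dividends, go long the forward).
Profit at T = |F_mkt − F*| = |612.42 − 622.0792| = ₹9.66 per share

₹9.66 per share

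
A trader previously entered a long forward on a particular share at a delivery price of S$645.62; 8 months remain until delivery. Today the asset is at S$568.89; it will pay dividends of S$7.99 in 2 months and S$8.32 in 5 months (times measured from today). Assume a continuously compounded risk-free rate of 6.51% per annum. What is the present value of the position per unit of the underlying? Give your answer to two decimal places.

-S$65.31

PV(remaining dividends) I = 7.99·e^(−0.0651·2/12) + 8.32·e^(−0.0651·5/12) = 16.0011
Current forward F = (S − I)·e^(rT) = (568.89 − 16.0011)·e^(0.0651·8/12) = 552.8889 × 1.044356 = 577.4128
Value (long) = (F − K)·e^(−rT) = (577.4128 − 645.62) × 0.957528 = -65.3103
Value = -S$65.31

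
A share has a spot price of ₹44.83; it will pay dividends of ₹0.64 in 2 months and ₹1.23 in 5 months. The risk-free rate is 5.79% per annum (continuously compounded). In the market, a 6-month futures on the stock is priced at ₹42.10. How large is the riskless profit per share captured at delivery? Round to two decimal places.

PV(dividends) I = 0.64·e^(−0.0579·2/12) + 1.23·e^(−0.0579·5/12) = 1.8345
Fair futures F* = (S − I)·e^(rT) = (44.83 − 1.8345)·e^0.028950 = 42.9955 × 1.029373 = 44.2584
Market ₹42.10 < fair 44.2584: forward underpriced → reverse cash-and-carry (short the stock, invest proceeds at r, pay the dividends, go long the forward).
Profit at T = |F_mkt − F*| = |42.10 − 44.2584| = ₹2.16 per share

₹2.16 per share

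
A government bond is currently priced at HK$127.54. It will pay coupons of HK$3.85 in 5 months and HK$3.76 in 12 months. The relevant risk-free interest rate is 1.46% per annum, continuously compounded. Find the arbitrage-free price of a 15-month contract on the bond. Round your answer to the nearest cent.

PV(coupons) I = 3.85·e^(−0.0146·5/12) + 3.76·e^(−0.0146·12/12)
I = 3.8267 + 3.7055 = 7.5322
F = (S − I)·e^(rT) = (127.54 − 7.5322) · e^(0.0146·15/12)
= 120.0078 · e^0.018250 = 120.0078 × 1.018418 = HK$122.22

HK$122.22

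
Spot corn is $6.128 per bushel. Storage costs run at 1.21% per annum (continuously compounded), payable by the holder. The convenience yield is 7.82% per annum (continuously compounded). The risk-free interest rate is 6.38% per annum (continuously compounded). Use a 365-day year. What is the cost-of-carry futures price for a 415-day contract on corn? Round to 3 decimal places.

Net carry = r + u − y = 0.0638 + 0.0121 − 0.0782 = -0.0023
F = S·e^((r+u−y)T) = 6.128 · e^(-0.0023 × 415/365) = 6.128 · e^-0.002615
= 6.128 × 0.997388 = $6.112 per bushel

$6.112 per bushel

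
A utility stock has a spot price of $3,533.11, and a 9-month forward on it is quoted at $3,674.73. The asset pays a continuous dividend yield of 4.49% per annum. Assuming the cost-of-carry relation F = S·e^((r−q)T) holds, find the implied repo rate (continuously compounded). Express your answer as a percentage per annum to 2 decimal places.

9.73%

From F = S·e^((r−q)T): (r − q) = ln(F/S)/T
ln(3674.73/3533.11) = ln(1.040084) = 0.039301
(r − q) = 0.039301 / (9/12) = 0.052401
r = ln(F/S)/T + q = 0.052401 + 0.0449 = 0.097301
r = 9.73%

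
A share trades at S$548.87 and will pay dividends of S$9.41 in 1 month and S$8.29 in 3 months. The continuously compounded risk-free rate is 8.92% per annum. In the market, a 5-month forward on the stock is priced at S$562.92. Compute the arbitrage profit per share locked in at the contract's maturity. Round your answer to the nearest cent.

PV(dividends) I = 9.41·e^(−0.0892·1/12) + 8.29·e^(−0.0892·3/12) = 17.4475
Fair forward F* = (S − I)·e^(rT) = (548.87 − 17.4475)·e^0.037167 = 531.4225 × 1.037866 = 551.5453
Market S$562.92 > fair 551.5453: forward overpriced → cash-and-carry (borrow at r, buy the stock and collect the dividends, short the forward).
Profit at T = |F_mkt − F*| = |562.92 − 551.5453| = S$11.37 per share

S$11.37 per share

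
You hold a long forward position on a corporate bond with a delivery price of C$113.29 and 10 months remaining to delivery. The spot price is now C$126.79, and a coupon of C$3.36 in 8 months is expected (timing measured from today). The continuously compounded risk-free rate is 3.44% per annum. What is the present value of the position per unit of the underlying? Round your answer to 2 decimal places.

C$13.42

PV(remaining coupons) I = 3.36·e^(−0.0344·8/12) = 3.2838
Current forward F = (S − I)·e^(rT) = (126.79 − 3.2838)·e^(0.0344·10/12) = 123.5062 × 1.029082 = 127.0980
Value (long) = (F − K)·e^(−rT) = (127.0980 − 113.29) × 0.971740 = 13.4178
Value = C$13.42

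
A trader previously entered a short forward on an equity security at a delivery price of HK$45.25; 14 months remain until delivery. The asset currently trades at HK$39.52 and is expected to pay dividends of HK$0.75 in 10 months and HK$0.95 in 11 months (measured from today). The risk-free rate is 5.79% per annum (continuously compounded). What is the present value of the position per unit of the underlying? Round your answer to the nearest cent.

HK$4.39

PV(remaining dividends) I = 0.75·e^(−0.0579·10/12) + 0.95·e^(−0.0579·11/12) = 1.6156
Current forward F = (S − I)·e^(rT) = (39.52 − 1.6156)·e^(0.0579·14/12) = 37.9044 × 1.069884 = 40.5533
Value (long) = (F − K)·e^(−rT) = (40.5533 − 45.25) × 0.934681 = -4.3899
Short position value = −(long value) = HK$4.39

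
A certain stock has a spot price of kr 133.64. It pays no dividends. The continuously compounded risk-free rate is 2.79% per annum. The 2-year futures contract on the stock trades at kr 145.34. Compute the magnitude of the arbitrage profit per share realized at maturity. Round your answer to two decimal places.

Fair futures: F* = S·e^(carry·T), with carry = r = 0.0279
F* = 133.64 · e^(0.0279 × 2) = 133.64 · e^0.055800 = 133.64 × 1.057386 = kr 141.3091
Market kr 145.34 > fair kr 141.3091: forward overpriced → cash-and-carry (buy spot, short the forward).
At maturity, profit = |F_mkt − F*| = |145.34 − 141.3091| = kr 4.03 per share

kr 4.03 per share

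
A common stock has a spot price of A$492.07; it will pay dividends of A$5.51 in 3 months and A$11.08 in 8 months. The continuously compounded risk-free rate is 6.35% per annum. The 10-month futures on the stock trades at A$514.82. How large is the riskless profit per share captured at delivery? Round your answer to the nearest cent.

PV(dividends) I = 5.51·e^(−0.0635·3/12) + 11.08·e^(−0.0635·8/12) = 16.0440
Fair futures F* = (S − I)·e^(rT) = (492.07 − 16.0440)·e^0.052917 = 476.0260 × 1.054342 = 501.8942
Market A$514.82 > fair 501.8942: forward overpriced → cash-and-carry (borrow at r, buy the stock and collect the dividends, short the forward).
Profit at T = |F_mkt − F*| = |514.82 − 501.8942| = A$12.93 per share

A$12.93 per share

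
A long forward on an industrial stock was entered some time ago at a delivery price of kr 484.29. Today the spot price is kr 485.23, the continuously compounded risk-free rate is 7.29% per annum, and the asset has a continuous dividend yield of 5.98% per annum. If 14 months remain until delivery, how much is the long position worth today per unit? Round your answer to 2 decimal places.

kr 7.73

Current fair forward for the remaining 14 months: F = S·e^((r − q)·T), (r − q) = 0.0729 − 0.0598 = 0.0131
F = 485.23 · e^(0.0131 × 14/12) = 485.23 × 1.015401 = 492.7030
Value of long forward = (F − K)·e^(−rT) = (492.7030 − 484.29) · e^(−0.0729·14/12)
= 8.4130 × 0.918466 = 7.73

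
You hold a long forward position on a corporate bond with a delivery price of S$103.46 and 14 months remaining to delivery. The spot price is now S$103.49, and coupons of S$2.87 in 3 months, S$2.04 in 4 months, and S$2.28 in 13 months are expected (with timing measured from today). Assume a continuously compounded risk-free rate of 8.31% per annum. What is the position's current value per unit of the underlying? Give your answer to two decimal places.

PV(remaining coupons) I = 2.87·e^(−0.0831·3/12) + 2.04·e^(−0.0831·4/12) + 2.28·e^(−0.0831·13/12) = 6.8790
Current forward F = (S − I)·e^(rT) = (103.49 − 6.8790)·e^(0.0831·14/12) = 96.6110 × 1.101805 = 106.4465
Value (long) = (F − K)·e^(−rT) = (106.4465 − 103.46) × 0.907601 = 2.7106
Value = S$2.71

S$2.71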